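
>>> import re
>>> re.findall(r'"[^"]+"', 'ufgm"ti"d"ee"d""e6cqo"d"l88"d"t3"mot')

['"ti"', '"ee"', '"e6cqo"', '"l88"', '"t3"']

Walking the string: at [4:8] → '"ti"'; at [9:13] → '"ee"'; at [15:22] → '"e6cqo"'; at [23:28] → '"l88"'; at [29:33] → '"t3"'.
Since nothing is captured, `findall` lists the 5 matched substrings directly.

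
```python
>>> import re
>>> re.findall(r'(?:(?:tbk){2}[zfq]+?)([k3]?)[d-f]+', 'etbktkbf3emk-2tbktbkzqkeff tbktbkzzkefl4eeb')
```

['k', 'k']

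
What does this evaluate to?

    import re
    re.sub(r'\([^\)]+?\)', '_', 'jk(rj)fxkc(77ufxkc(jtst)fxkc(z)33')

'jk_fxkc_fxkc_33'

Matches: at [2:6] → '(rj)'; at [10:24] → '(77ufxkc(jtst)'; at [28:31] → '(z)'.
Each match is replaced by '_'.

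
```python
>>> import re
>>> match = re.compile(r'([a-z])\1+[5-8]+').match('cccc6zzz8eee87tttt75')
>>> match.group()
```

'cccc6'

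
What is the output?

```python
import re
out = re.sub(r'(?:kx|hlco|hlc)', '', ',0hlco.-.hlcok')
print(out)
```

,0.-.k

Alternation isn't longest-match — the leftmost alternative that fits at this position is chosen.
`sub` substitutes '' at each match site.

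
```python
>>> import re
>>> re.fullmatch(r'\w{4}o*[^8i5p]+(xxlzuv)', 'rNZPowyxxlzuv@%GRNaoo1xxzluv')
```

None

The pattern matches exactly 4 of a word character, then zero or more of a literal 'o'; then one or more of any character except [8i5p]; then the literal 'xxl', then the literal 'zuv' (captured).
For `fullmatch`, every character of the input must be accounted for by the pattern.
Here the string isn't matched end-to-end, so the call returns None.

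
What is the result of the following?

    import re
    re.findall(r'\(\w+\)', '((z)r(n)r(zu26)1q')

Matches: at [1:4] → '(z)'; at [5:8] → '(n)'; at [9:15] → '(zu26)'.
With no groups in the pattern, `findall` gives back each whole match — 3 here.

['(z)', '(n)', '(zu26)']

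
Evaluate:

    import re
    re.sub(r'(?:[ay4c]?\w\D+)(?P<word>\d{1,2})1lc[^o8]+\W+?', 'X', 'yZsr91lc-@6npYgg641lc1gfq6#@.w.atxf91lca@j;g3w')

'Xg3w'

Pattern: optionally one of [ay4c], then a word character, then one or more of a non-digit (non-capturing group); then 1 to 2 of a digit (captured as 'word'); then the literal '1lc', then one or more of any character except [o8]; then one or more of a non-word character (lazy).
Each match is replaced by 'X'.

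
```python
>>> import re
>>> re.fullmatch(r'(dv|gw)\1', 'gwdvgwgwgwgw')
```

None

`\1` is not a pattern — it's the concrete string captured by group 1, re-applied verbatim.
`re.fullmatch` is like wrapping the pattern in `^…$` (in single-line mode).
Here the pattern can't cover the whole string, so the call returns None.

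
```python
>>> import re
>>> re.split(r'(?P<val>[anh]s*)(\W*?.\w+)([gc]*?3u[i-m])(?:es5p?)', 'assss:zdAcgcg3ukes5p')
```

With a capturing group present, the delimiter's captured portion is kept in the result list.

['', 'assss', ':zdAcgcg', '3uk', '']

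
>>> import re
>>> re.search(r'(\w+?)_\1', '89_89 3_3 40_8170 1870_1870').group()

'89_89'

The backreference `\1` re-matches whatever the first group consumed, character for character.
`re.search` tries every starting position until one works.
The match spans [0:5] → '89_89'.
Captured: group 1 = '89'.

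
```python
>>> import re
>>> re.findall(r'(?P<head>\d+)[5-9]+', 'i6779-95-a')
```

`findall` collects group 1 from each match (2 total).

['677', '9']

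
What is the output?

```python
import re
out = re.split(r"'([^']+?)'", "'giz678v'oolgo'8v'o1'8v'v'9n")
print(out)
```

Matches to split on: at [0:9] → "'giz678v'"; at [14:18] → "'8v'"; at [20:24] → "'8v'".
`re.split` interleaves the captured-group text with the surrounding fragments.

['', 'giz678v', 'oolgo', '8v', 'o1', '8v', "v'9n"]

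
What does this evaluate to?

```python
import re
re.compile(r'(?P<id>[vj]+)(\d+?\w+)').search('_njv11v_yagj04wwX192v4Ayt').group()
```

This matches one or more of one of [vj] (captured as 'id'); then one or more of a digit (lazy), then one or more of a word character (captured).
`re.search` scans for the first position where the pattern succeeds.
The match spans [2:25] → 'jv11v_yagj04wwX192v4Ayt'.
Captured: group 1 = 'jv', group 2 = '11v_yagj04wwX192v4Ayt'.

'jv11v_yagj04wwX192v4Ayt'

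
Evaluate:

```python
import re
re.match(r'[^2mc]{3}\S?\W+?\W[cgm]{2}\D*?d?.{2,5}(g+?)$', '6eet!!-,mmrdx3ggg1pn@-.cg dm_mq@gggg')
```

`match` is anchored at position 0; if the pattern doesn't fit there, it returns None.
Here position 0 doesn't satisfy it, so the call returns None.

None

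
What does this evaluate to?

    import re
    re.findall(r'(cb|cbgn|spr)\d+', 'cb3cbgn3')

['cb', 'cbgn']

Matches: at [0:3] match 'cb3', group 1 = 'cb'; at [3:8] match 'cbgn3', group 1 = 'cbgn'.
Because there's exactly one group, `findall` drops the full match and keeps group 1 from each hit.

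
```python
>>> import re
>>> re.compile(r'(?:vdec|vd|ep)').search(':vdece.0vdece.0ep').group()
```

'vdec'

The regex engine tests alternatives in the order written; an earlier branch that matches wins even if a later one would match more.
The match spans [1:5] → 'vdec'.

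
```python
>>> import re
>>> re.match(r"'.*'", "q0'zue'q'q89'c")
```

With `match`, the pattern is implicitly anchored at the beginning.
Here the pattern fails at index 0, so the call returns None.

None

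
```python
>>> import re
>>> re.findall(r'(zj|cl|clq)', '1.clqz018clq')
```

['cl', 'cl']

Alternation isn't longest-match — the leftmost alternative that fits at this position is chosen.
Matches: at [2:4] match 'cl', group 1 = 'cl'; at [9:11] match 'cl', group 1 = 'cl'.
Because there's exactly one group, `findall` drops the full match and keeps group 1 from each hit.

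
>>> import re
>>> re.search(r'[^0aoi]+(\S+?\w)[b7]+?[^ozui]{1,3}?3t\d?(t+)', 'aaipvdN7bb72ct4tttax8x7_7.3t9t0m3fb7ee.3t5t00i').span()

(3, 30)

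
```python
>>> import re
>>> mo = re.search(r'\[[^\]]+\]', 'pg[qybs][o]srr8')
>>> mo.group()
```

'[qybs]'

The match spans [2:8] → '[qybs]'.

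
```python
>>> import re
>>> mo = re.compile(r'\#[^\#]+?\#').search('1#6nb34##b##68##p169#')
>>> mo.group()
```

`re.search` tries every starting position until one works.
The match spans [1:8] → '#6nb34#'.

'#6nb34#'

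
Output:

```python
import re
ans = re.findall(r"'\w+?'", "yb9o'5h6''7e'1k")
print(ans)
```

Walking the string: at [4:9] → "'5h6'"; at [9:13] → "'7e'".
No capturing groups, so `findall` returns the 2 full match strings.

["'5h6'", "'7e'"]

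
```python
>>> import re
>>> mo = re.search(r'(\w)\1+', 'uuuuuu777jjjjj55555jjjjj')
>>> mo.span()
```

(0, 6)

`\1` is not a pattern — it's the concrete string captured by group 1, re-applied verbatim.
The match spans [0:6] → 'uuuuuu'.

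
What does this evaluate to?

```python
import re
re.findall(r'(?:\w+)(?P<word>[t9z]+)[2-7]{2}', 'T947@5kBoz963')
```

Pattern: one or more of a word character (non-capturing group); then one or more of one of [t9z] (captured as 'word'); then exactly 2 of a character in [2-7].
Walking the string: at [0:4] match 'T947', group 1 = '9'; at [5:13] match '5kBoz963', group 1 = '9'.
With a single group, `findall` returns only what that group captured — 2 items.

['9', '9']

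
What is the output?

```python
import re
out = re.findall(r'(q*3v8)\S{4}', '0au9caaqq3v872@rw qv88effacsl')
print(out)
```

This matches zero or more of the literal 'q', then the literal '3v8' (captured); then exactly 4 of a non-whitespace character.
Matches: at [7:16] match 'qq3v872@r', group 1 = 'qq3v8'.
`findall` collects group 1 from the one match (1 total).

['qq3v8']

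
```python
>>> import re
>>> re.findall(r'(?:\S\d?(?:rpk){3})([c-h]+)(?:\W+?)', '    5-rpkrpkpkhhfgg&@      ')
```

This matches a non-whitespace character, then optionally a digit, then the literal 'rpk' repeated 3 times (non-capturing group); then one or more of a character in [c-h] (captured); then one or more of a non-word character (lazy) (non-capturing group).
`findall` collects group 1 from each match (0 total).
Nothing in the string satisfies the pattern, so the list is empty.

[]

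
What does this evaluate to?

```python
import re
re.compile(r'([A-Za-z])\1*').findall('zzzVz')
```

['z', 'V', 'z']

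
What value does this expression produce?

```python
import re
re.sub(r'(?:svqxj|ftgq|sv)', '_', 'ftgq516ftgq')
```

'_516_'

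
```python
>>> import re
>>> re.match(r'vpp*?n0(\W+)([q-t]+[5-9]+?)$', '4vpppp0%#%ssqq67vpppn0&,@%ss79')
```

`match` is anchored at position 0; if the pattern doesn't fit there, it returns None.
Here the pattern fails at index 0, so the call returns None.

None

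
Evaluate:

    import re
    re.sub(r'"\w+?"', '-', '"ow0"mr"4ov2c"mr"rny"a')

'-mr-mr-a'

Matches: at [0:5] → '"ow0"'; at [7:14] → '"4ov2c"'; at [16:21] → '"rny"'.
Every occurrence is swapped for '-'.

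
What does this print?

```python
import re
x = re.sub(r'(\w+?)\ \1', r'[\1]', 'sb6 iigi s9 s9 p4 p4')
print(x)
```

sb6 iigi [s9] [p4]

`\1` is not a pattern — it's the concrete string captured by group 1, re-applied verbatim.
Matches: at [9:14] → 's9 s9'; at [15:20] → 'p4 p4'.
Each match is replaced using the text its own group 1 captured.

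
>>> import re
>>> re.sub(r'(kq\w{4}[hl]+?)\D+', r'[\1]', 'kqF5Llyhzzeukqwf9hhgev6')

Pattern: the literal 'kq', then exactly 4 of a word character, then one or more of one of [hl] (lazy) (captured); then one or more of a non-digit.
The replacement refers to a captured group, so each match is rewritten using its own captured text.

'kqF5Llyhzzeu[kqwf9hh]6'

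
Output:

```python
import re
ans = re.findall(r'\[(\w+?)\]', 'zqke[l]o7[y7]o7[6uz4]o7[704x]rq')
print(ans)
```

['l', 'y7', '6uz4', '704x']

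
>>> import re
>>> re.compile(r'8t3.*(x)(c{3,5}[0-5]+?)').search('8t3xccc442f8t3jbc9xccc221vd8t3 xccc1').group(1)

The match spans [0:36] → '8t3xccc442f8t3jbc9xccc221vd8t3 xccc1'.
Captured: group 1 = 'x', group 2 = 'ccc1'.

'x'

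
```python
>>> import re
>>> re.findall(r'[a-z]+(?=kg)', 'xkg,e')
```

The lookaround is zero-width — it requires the adjacent text to match without consuming it, so the asserted text isn't part of the match.
Matches: at [0:1] → 'x'.
No capturing groups, so `findall` returns the 1 full match string.

['x']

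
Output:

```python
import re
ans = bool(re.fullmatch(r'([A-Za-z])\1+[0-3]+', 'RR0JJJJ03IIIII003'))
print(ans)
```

`\1` has to match the exact text group 1 already captured.
`re.fullmatch` requires the pattern to consume the entire string.
Here the string isn't matched end-to-end, so the call returns None, and `bool(None)` is False.

False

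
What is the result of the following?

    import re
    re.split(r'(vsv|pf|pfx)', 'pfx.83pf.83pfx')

Alternation isn't longest-match — the leftmost alternative that fits at this position is chosen.
With a capturing group present, the delimiter's captured portion is kept in the result list.

['', 'pf', 'x.83', 'pf', '.83', 'pf', 'x']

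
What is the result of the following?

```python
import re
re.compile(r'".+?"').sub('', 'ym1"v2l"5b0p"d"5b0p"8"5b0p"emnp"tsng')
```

Lazy quantifiers expand one character at a time until the remainder of the pattern can match.
Matches: at [3:8] → '"v2l"'; at [12:15] → '"d"'; at [19:22] → '"8"'; at [26:32] → '"emnp"'.
Every occurrence is swapped for ''.

'ym15b0p5b0p5b0ptsng'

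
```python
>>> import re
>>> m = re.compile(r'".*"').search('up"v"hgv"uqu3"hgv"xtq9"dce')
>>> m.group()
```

'"v"hgv"uqu3"hgv"xtq9"'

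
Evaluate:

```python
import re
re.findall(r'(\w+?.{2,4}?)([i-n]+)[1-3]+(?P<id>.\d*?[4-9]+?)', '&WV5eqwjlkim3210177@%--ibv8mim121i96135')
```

Multiple groups make `findall` return tuples — one 3-tuple for each match.

[('WV5eqw', 'jlkim', '017'), ('ibv8', 'mim', 'i9')]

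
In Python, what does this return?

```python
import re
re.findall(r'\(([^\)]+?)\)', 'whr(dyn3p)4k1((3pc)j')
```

['dyn3p', '(3pc']

`findall` collects group 1 from each match (2 total).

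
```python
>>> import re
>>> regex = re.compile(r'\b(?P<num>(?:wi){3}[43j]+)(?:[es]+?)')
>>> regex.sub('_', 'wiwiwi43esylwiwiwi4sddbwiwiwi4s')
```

'_sylwiwiwi4sddbwiwiwi4s'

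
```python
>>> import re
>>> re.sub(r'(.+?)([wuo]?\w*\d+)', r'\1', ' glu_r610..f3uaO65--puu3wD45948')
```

Pattern: one or more of any character (lazy) (captured); then optionally one of [wuo], then zero or more of a word character, then one or more of a digit (captured).
With the lazy modifier that quantifier settles for the fewest repetitions that let the rest of the pattern succeed (the atoms after it are unaffected and can still be greedy).
Matches: at [0:9] → ' glu_r610'; at [9:18] → '..f3uaO65'; at [18:31] → '--puu3wD45948'.
`\1` in the replacement pulls in group 1's text for each match.

' ..--'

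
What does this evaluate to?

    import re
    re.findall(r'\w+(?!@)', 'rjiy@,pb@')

['rji', 'p']

The negative lookahead/lookbehind blocks any match where the forbidden context is present.
With no groups in the pattern, `findall` gives back each whole match — 2 here.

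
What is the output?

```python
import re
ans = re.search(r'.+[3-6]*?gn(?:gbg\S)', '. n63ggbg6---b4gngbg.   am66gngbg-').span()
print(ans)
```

(0, 34)

The pattern matches one or more of any character, then zero or more of a character in [3-6] (lazy), then the literal 'gn'; then the literal 'gbg', then a non-whitespace character (non-capturing group).
`re.search` scans for the first position where the pattern succeeds.
The match spans [0:34] → '. n63ggbg6---b4gngbg.   am66gngbg-'.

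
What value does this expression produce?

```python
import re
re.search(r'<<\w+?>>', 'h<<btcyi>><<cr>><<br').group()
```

`search` walks the string left to right and returns the first match it finds.
The match spans [1:10] → '<<btcyi>>'.

'<<btcyi>>'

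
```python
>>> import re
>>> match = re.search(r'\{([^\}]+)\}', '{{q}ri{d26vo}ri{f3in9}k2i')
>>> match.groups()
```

('{q',)

The match spans [0:4] → '{{q}'.
Captured: group 1 = '{q'.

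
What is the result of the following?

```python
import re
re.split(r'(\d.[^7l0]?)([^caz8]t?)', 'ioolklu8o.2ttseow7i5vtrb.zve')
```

The pattern matches a digit, then any character, then optionally any character except [7l0] (captured); then any character except [caz8], then optionally the literal 't' (captured).
Matches to split on: at [7:12] → '8o.2t'; at [17:22] → '7i5vt'.
With a capturing group present, the delimiter's captured portion is kept in the result list.

['ioolklu', '8o.', '2t', 'tseow', '7i5', 'vt', 'rb.zve']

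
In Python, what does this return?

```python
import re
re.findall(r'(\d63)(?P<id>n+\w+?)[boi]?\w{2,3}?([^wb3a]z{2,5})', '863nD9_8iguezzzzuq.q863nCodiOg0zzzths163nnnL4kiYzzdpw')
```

Pattern: a digit, then the literal '63' (captured); then one or more of the literal 'n', then one or more of a word character (lazy) (captured as 'id'); then optionally one of [boi], then 2 to 3 of a word character (lazy); then any character except [wb3a], then 2 to 5 of a literal 'z' (captured).
With the lazy modifier that quantifier settles for the fewest repetitions that let the rest of the pattern succeed (the atoms after it are unaffected and can still be greedy).
Matches: at [0:16] match '863nD9_8iguezzzz', groups = ('863', 'nD9_8', 'ezzzz'); at [20:34] match '863nCodiOg0zzz', groups = ('863', 'nCod', '0zzz'); at [37:50] match '163nnnL4kiYzz', groups = ('163', 'nnnL', 'Yzz').
3 groups means each result is a tuple of 3 captured strings — 3 here.

[('863', 'nD9_8', 'ezzzz'), ('863', 'nCod', '0zzz'), ('163', 'nnnL', 'Yzz')]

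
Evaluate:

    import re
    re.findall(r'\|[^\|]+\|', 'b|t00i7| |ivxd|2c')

['|t00i7|', '|ivxd|']

`findall` yields the raw match text (2 of them) because the pattern has no groups.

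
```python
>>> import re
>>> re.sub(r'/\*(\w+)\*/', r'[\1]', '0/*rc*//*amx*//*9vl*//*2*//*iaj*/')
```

Each match is replaced using the text its own group 1 captured.

'0[rc][amx][9vl][2][iaj]'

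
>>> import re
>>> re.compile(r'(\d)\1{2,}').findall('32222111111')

['2', '1']

`\1` is not a pattern — it's the concrete string captured by group 1, re-applied verbatim.
Matches: at [1:5] match '2222', group 1 = '2'; at [5:11] match '111111', group 1 = '1'.
Because there's exactly one group, `findall` drops the full match and keeps group 1 from each hit.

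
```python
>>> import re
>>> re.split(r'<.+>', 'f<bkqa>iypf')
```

['f', 'iypf']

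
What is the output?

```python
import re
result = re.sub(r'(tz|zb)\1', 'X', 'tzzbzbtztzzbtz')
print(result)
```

The backreference `\1` re-matches whatever the first group consumed, character for character.
Matches: at [2:6] → 'zbzb'; at [6:10] → 'tztz'.
Each match is replaced by 'X'.

tzXXzbtz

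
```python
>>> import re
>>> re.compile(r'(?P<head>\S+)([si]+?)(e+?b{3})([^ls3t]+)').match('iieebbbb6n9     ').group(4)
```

'b6n9     '

This matches one or more of a non-whitespace character (captured as 'head'); then one or more of one of [si] (lazy) (captured); then one or more of a literal 'e' (lazy), then exactly 3 of a literal 'b' (captured); then one or more of any character except [ls3t] (captured).
With `match`, the pattern is implicitly anchored at the beginning.
The match spans [0:16] → 'iieebbbb6n9     '.
Captured: group 1 = 'i', group 2 = 'i', group 3 = 'eebbb', group 4 = 'b6n9     '.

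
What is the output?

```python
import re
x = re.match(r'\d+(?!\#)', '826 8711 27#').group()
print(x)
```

826

A negative assertion filters positions out without eating any characters.
`re.match` won't scan ahead — the pattern has to work from the very first character.
The match spans [0:3] → '826'.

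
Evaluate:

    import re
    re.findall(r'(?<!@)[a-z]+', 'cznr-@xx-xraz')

The negative lookaround is zero-width — it rules out positions where the adjacent text would match, without consuming anything.
Scanning left to right: at [0:4] → 'cznr'; at [7:8] → 'x'; at [9:13] → 'xraz'.
`findall` yields the raw match text (3 of them) because the pattern has no groups.

['cznr', 'x', 'xraz']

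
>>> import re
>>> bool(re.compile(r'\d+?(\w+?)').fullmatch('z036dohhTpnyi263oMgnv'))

This matches one or more of a digit (lazy); then one or more of a word character (lazy) (captured).
For `fullmatch`, every character of the input must be accounted for by the pattern.
Here the string isn't matched end-to-end, so the call returns None, and `bool(None)` is False.

False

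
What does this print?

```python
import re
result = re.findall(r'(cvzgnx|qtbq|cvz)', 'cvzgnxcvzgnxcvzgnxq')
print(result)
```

['cvzgnx', 'cvzgnx', 'cvzgnx']

Alternation isn't longest-match — the leftmost alternative that fits at this position is chosen.
One capturing group, so `findall` returns just the captured substring from each match — 3 in all.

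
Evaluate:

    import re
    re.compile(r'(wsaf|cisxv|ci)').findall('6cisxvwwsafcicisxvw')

Alternation tries branches left to right and keeps the first one that lets the overall match succeed at that position.
Because there's exactly one group, `findall` drops the full match and keeps group 1 from each hit.

['cisxv', 'wsaf', 'ci', 'cisxv']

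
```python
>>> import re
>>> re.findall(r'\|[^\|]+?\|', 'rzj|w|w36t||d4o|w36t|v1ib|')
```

['|w|', '|d4o|', '|v1ib|']

Since nothing is captured, `findall` lists the 3 matched substrings directly.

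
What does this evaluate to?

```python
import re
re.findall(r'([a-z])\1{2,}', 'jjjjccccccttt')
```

['j', 'c', 't']

A backreference is literal: `\1` must see the identical characters the first group matched.
Matches: at [0:4] match 'jjjj', group 1 = 'j'; at [4:10] match 'cccccc', group 1 = 'c'; at [10:13] match 'ttt', group 1 = 't'.
`findall` collects group 1 from each match (3 total).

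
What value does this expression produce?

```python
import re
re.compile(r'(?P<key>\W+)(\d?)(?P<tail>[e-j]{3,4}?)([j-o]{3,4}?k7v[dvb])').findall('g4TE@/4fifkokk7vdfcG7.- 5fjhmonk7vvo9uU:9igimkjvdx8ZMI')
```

Pattern: one or more of a non-word character (captured as 'key'); then optionally a digit (captured); then 3 to 4 of a character in [e-j] (lazy) (captured as 'tail'); then 3 to 4 of a character in [j-o] (lazy), then the literal 'k7v', then one of [dvb] (captured).
Walking the string: at [4:17] match '@/4fifkokk7vd', groups = ('@/', '4', 'fif', 'kokk7vd'); at [21:35] match '.- 5fjhmonk7vv', groups = ('.- ', '5', 'fjh', 'monk7vv').
`findall` packs the 4 group values into a tuple for every match.

[('@/', '4', 'fif', 'kokk7vd'), ('.- ', '5', 'fjh', 'monk7vv')]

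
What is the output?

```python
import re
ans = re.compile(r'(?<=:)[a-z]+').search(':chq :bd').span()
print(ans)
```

Because the assertion is zero-width, the text it checks is not consumed and won't appear in the result.
The match spans [1:4] → 'chq'.

(1, 4)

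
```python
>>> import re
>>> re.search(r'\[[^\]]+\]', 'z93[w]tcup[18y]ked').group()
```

'[w]'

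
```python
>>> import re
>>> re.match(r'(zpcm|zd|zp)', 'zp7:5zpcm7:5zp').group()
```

`re.match` only tries the pattern at the start of the string.
The match spans [0:2] → 'zp'.

'zp'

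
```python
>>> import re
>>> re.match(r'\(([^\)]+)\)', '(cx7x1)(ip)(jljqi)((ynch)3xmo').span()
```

(0, 7)

`re.match` only tries the pattern at the start of the string.
The match spans [0:7] → '(cx7x1)'.
Captured: group 1 = 'cx7x1'.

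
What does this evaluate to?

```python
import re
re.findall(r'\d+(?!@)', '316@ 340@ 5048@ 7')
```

['31', '34', '504', '7']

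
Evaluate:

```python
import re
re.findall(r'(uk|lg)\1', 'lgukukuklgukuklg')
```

A backreference is literal: `\1` must see the identical characters the first group matched.
Because there's exactly one group, `findall` drops the full match and keeps group 1 from each hit.

['uk', 'uk']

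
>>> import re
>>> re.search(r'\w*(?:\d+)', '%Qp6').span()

(1, 4)

This matches zero or more of a word character; then one or more of a digit (non-capturing group).
`search` walks the string left to right and returns the first match it finds.
The match spans [1:4] → 'Qp6'.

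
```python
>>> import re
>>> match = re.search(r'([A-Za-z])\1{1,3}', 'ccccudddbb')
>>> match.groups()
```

('c',)

The match spans [0:4] → 'cccc'.
Captured: group 1 = 'c'.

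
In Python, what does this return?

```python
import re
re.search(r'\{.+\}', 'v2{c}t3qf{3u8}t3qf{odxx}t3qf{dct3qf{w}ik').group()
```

'{c}t3qf{3u8}t3qf{odxx}t3qf{dct3qf{w}'

The match spans [2:38] → '{c}t3qf{3u8}t3qf{odxx}t3qf{dct3qf{w}'.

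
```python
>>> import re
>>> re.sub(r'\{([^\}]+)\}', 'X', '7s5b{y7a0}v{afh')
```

'7s5bXv{afh'

Matches: at [4:10] → '{y7a0}'.
`sub` substitutes 'X' at each match site.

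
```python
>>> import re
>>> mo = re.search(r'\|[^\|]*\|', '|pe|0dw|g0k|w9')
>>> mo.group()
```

`re.search` tries every starting position until one works.
The match spans [0:4] → '|pe|'.

'|pe|'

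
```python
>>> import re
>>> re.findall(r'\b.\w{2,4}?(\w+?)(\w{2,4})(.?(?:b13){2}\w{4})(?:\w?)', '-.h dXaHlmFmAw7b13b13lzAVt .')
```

With 3 capturing groups, `findall` returns a 3-tuple per match.

[('aHlm', 'FmAw', '7b13b13lzAV')]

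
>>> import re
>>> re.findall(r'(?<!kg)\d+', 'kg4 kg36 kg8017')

A negative assertion filters positions out without eating any characters.
Walking the string: at [7:8] → '6'; at [12:15] → '017'.
`findall` yields the raw match text (2 of them) because the pattern has no groups.

['6', '017']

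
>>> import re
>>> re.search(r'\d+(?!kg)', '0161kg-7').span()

`(?!…)`/`(?<!…)` only lets a position through if the neighbouring text does NOT match; no characters are consumed.
The match spans [0:3] → '016'.

(0, 3)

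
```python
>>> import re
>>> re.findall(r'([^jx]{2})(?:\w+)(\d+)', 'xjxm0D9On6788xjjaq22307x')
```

The pattern matches exactly 2 of any character except [jx] (captured); then one or more of a word character (non-capturing group); then one or more of a digit (captured).
Matches: at [3:23] match 'm0D9On6788xjjaq22307', groups = ('m0', '7').
Multiple groups make `findall` return tuples — one 2-tuple for the one match.

[('m0', '7')]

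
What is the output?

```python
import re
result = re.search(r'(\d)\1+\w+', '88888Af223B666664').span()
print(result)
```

The backreference `\1` re-matches whatever the first group consumed, character for character.
`re.search` scans for the first position where the pattern succeeds.
The match spans [0:17] → '88888Af223B666664'.
Captured: group 1 = '8'.

(0, 17)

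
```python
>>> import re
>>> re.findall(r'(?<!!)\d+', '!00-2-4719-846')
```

A negative assertion filters positions out without eating any characters.
Scanning left to right: at [2:3] → '0'; at [4:5] → '2'; at [6:10] → '4719'; at [11:14] → '846'.
`findall` yields the raw match text (4 of them) because the pattern has no groups.

['0', '2', '4719', '846']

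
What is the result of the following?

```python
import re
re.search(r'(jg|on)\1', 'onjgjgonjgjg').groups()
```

('jg',)

A backreference is literal: `\1` must see the identical characters the first group matched.
`search` walks the string left to right and returns the first match it finds.
The match spans [2:6] → 'jgjg'.
Captured: group 1 = 'jg'.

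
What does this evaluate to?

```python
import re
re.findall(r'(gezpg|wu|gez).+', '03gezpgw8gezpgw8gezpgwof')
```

['gezpg']

Alternation tries branches left to right and keeps the first one that lets the overall match succeed at that position.
With a single group, `findall` returns only what that group captured — 1 item.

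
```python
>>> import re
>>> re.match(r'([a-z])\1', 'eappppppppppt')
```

`\1` has to match the exact text group 1 already captured.
With `match`, the pattern is implicitly anchored at the beginning.
Here position 0 doesn't satisfy it, so the call returns None.

None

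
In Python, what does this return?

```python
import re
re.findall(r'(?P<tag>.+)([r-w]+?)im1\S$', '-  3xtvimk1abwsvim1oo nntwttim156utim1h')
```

This matches one or more of any character (captured as 'tag'); then one or more of a character in [r-w] (lazy) (captured); then the literal 'im1', then a non-whitespace character; then anchored at the end.
`findall` packs the 2 group values into a tuple for every match.

[('-  3xtvimk1abwsvim1oo nntwttim156u', 't')]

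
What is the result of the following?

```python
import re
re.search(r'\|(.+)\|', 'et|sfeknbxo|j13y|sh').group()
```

'|sfeknbxo|j13y|'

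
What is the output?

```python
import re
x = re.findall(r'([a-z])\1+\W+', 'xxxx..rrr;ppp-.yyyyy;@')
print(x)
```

`\1` has to match the exact text group 1 already captured.
Scanning left to right: at [0:6] match 'xxxx..', group 1 = 'x'; at [6:10] match 'rrr;', group 1 = 'r'; at [10:15] match 'ppp-.', group 1 = 'p'; at [15:22] match 'yyyyy;@', group 1 = 'y'.
One capturing group, so `findall` returns just the captured substring from each match — 4 in all.

['x', 'r', 'p', 'y']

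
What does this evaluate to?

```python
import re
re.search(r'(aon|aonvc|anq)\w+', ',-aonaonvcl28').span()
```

(2, 13)

The match spans [2:13] → 'aonaonvcl28'.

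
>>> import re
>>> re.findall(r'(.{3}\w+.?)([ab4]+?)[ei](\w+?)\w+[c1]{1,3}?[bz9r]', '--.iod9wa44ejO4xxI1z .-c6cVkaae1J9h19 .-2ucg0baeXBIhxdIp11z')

The `?` after the quantifier makes it lazy — it takes as little as possible before letting the rest of the pattern try.
3 groups means each result is a tuple of 3 captured strings — 3 here.

[('--.iod9wa4', '4', 'j'), (' .-c6cVka', 'a', '1'), (' .-2ucg0b', 'a', 'X')]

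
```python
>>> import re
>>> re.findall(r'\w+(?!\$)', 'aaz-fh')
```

['aaz', 'fh']

A negative assertion filters positions out without eating any characters.
Since nothing is captured, `findall` lists the 2 matched substrings directly.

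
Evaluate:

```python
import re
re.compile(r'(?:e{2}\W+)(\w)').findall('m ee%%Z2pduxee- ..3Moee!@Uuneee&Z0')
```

This matches exactly 2 of the literal 'e', then one or more of a non-word character (non-capturing group); then a word character (captured).
With a single group, `findall` returns only what that group captured — 4 items.

['Z', '3', 'U', 'Z']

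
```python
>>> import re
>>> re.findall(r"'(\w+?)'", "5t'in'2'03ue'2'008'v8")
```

['in', '03ue', '008']

Walking the string: at [2:6] match "'in'", group 1 = 'in'; at [7:13] match "'03ue'", group 1 = '03ue'; at [14:19] match "'008'", group 1 = '008'.
With a single group, `findall` returns only what that group captured — 3 items.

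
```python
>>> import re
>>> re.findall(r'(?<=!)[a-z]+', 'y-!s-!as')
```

Because the assertion is zero-width, the text it checks is not consumed and won't appear in the result.
Since nothing is captured, `findall` lists the 2 matched substrings directly.

['s', 'as']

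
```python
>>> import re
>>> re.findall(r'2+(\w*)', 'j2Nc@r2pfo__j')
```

['Nc', 'pfo__j']

This matches one or more of a literal '2'; then zero or more of a word character (captured).
`findall` collects group 1 from each match (2 total).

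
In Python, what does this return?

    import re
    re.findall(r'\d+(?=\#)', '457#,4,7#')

['457', '7']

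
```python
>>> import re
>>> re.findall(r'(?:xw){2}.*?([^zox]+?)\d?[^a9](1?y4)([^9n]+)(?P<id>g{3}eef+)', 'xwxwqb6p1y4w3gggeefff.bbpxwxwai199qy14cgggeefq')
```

[('qb', '1y4', 'w3', 'gggeefff')]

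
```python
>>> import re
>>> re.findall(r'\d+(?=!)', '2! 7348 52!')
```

['2', '52']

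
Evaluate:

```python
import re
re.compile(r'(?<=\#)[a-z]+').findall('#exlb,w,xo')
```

The lookaround is zero-width — it requires the adjacent text to match without consuming it, so the asserted text isn't part of the match.
Scanning left to right: at [1:5] → 'exlb'.
`findall` yields the raw match text (1 of them) because the pattern has no groups.

['exlb']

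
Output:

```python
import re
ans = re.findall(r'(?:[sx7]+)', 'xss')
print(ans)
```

With no groups in the pattern, `findall` gives back each whole match — 1 here.

['xss']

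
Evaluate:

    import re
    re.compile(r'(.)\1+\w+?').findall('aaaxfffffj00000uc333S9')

['a', 'f', '0', '3']

The backreference `\1` re-matches whatever the first group consumed, character for character.
Because there's exactly one group, `findall` drops the full match and keeps group 1 from each hit.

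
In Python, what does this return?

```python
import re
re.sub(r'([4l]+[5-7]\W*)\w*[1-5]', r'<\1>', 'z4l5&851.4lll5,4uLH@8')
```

The replacement refers to a captured group, so each match is rewritten using its own captured text.

'z<4l5&>.<4lll5,>uLH@8'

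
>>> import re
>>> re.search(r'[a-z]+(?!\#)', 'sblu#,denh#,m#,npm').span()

`(?!…)`/`(?<!…)` only lets a position through if the neighbouring text does NOT match; no characters are consumed.
The match spans [0:3] → 'sbl'.

(0, 3)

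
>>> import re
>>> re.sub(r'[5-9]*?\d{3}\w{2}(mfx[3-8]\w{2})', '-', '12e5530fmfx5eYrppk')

'12e-rppk'

The pattern matches zero or more of a character in [5-9] (lazy), then exactly 3 of a digit, then exactly 2 of a word character; then the literal 'mfx', then a character in [3-8], then exactly 2 of a word character (captured).
Matches: at [3:14] → '5530fmfx5eY'.
Each match is replaced by '-'.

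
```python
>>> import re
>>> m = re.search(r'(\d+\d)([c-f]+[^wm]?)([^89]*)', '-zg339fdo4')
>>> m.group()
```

'339fdo4'

Pattern: one or more of a digit, then a digit (captured); then one or more of a character in [c-f], then optionally any character except [wm] (captured); then zero or more of any character except [89] (captured).
Unlike `match`, `search` isn't anchored — it looks for the pattern anywhere in the string.
The match spans [3:10] → '339fdo4'.
Captured: group 1 = '339', group 2 = 'fdo', group 3 = '4'.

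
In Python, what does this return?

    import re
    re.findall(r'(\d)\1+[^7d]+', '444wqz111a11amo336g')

['4']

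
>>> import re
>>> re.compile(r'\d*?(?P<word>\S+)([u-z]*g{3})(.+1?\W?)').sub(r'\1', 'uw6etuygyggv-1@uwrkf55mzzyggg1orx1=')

`\1` in the replacement pulls in group 1's text for each match.

'uw6etuygyggv-1@uwrkf55mzzy'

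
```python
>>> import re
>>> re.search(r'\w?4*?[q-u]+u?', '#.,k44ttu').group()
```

'k44ttu'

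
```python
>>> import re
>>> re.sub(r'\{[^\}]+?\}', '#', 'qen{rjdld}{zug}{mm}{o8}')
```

Matches: at [3:10] → '{rjdld}'; at [10:15] → '{zug}'; at [15:19] → '{mm}'; at [19:23] → '{o8}'.
Each match is replaced by '#'.

'qen####'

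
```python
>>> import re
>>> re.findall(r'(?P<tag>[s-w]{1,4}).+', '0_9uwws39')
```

['uwws']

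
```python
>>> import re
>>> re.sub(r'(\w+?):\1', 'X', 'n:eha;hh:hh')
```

`\1` is not a pattern — it's the concrete string captured by group 1, re-applied verbatim.
Each match is replaced by 'X'.

'n:eha;X'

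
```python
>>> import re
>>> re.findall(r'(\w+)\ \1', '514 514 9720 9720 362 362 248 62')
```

['514', '9720', '362']

The backreference `\1` re-matches whatever the first group consumed, character for character.
Matches: at [0:7] match '514 514', group 1 = '514'; at [8:17] match '9720 9720', group 1 = '9720'; at [18:25] match '362 362', group 1 = '362'.
`findall` collects group 1 from each match (3 total).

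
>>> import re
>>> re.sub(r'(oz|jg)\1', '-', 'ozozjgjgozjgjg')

'--oz-'

`\1` is not a pattern — it's the concrete string captured by group 1, re-applied verbatim.
Matches: at [0:4] → 'ozoz'; at [4:8] → 'jgjg'; at [10:14] → 'jgjg'.
Each match is replaced by '-'.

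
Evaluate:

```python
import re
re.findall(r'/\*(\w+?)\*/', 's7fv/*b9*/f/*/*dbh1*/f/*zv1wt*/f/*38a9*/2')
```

Matches: at [4:10] match '/*b9*/', group 1 = 'b9'; at [13:21] match '/*dbh1*/', group 1 = 'dbh1'; at [22:31] match '/*zv1wt*/', group 1 = 'zv1wt'; at [32:40] match '/*38a9*/', group 1 = '38a9'.
With a single group, `findall` returns only what that group captured — 4 items.

['b9', 'dbh1', 'zv1wt', '38a9']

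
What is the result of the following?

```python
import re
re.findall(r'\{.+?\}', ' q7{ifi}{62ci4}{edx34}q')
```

Matches: at [3:8] → '{ifi}'; at [8:15] → '{62ci4}'; at [15:22] → '{edx34}'.
`findall` yields the raw match text (3 of them) because the pattern has no groups.

['{ifi}', '{62ci4}', '{edx34}']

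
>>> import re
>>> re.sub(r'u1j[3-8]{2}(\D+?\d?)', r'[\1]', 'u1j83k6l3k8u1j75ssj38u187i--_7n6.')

Pattern: the literal 'u1j', then exactly 2 of a character in [3-8]; then one or more of a non-digit (lazy), then optionally a digit (captured).
Lazy quantifiers expand one character at a time until the remainder of the pattern can match.
Matches: at [0:7] → 'u1j83k6'; at [11:17] → 'u1j75s'.
The replacement refers to a captured group, so each match is rewritten using its own captured text.

'[k6]l3k8[s]sj38u187i--_7n6.'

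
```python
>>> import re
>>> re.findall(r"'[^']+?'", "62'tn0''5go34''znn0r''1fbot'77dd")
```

Walking the string: at [2:7] → "'tn0'"; at [7:14] → "'5go34'"; at [14:21] → "'znn0r'"; at [21:28] → "'1fbot'".
No capturing groups, so `findall` returns the 4 full match strings.

["'tn0'", "'5go34'", "'znn0r'", "'1fbot'"]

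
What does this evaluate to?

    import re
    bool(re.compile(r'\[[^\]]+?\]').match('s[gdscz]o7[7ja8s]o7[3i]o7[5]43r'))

False

`re.match` only tries the pattern at the start of the string.
Here position 0 doesn't satisfy it, so the call returns None, and `bool(None)` is False.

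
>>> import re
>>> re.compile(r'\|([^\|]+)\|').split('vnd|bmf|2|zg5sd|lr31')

['vnd', 'bmf', '2', 'zg5sd', 'lr31']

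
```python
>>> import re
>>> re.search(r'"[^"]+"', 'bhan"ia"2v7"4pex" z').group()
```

'"ia"'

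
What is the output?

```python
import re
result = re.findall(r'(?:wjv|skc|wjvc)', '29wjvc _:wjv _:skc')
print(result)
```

The regex engine tests alternatives in the order written; an earlier branch that matches wins even if a later one would match more.
Scanning left to right: at [2:5] → 'wjv'; at [9:12] → 'wjv'; at [15:18] → 'skc'.
Since nothing is captured, `findall` lists the 3 matched substrings directly.

['wjv', 'wjv', 'skc']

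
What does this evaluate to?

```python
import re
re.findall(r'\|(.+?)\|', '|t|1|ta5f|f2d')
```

['t', 'ta5f']

Lazy quantifiers expand one character at a time until the remainder of the pattern can match.
Because there's exactly one group, `findall` drops the full match and keeps group 1 from each hit.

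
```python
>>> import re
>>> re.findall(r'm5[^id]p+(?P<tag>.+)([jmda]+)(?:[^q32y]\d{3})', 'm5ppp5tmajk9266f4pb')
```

[('5tma', 'j')]

The pattern matches the literal 'm5', then any character except [id], then one or more of the literal 'p'; then one or more of any character (captured as 'tag'); then one or more of one of [jmda] (captured); then any character except [q32y], then exactly 3 of a digit (non-capturing group).
Scanning left to right: at [0:14] match 'm5ppp5tmajk926', groups = ('5tma', 'j').
With 2 capturing groups, `findall` returns a 2-tuple per match.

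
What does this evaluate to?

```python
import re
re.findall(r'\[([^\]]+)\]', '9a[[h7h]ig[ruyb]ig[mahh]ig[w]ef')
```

['[h7h', 'ruyb', 'mahh', 'w']

Scanning left to right: at [2:8] match '[[h7h]', group 1 = '[h7h'; at [10:16] match '[ruyb]', group 1 = 'ruyb'; at [18:24] match '[mahh]', group 1 = 'mahh'; at [26:29] match '[w]', group 1 = 'w'.
With a single group, `findall` returns only what that group captured — 4 items.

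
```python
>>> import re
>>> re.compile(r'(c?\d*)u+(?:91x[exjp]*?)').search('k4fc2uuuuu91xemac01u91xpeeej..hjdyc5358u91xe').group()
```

'c2uuuuu91x'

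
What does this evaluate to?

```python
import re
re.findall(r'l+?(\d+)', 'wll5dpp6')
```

This matches one or more of a literal 'l' (lazy); then one or more of a digit (captured).
One capturing group, so `findall` returns just the captured substring from the one match — 1 in all.

['5']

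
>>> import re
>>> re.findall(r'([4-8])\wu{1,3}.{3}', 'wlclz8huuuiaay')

This matches a character in [4-8] (captured); then a word character, then 1 to 3 of the literal 'u', then exactly 3 of any character.
With a single group, `findall` returns only what that group captured — 1 item.

['8']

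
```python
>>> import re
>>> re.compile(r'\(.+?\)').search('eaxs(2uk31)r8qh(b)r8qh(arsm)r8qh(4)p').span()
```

(4, 11)

Unlike `match`, `search` isn't anchored — it looks for the pattern anywhere in the string.
The match spans [4:11] → '(2uk31)'.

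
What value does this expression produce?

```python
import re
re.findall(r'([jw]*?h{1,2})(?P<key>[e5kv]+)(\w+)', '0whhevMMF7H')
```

[('whh', 'ev', 'MMF7H')]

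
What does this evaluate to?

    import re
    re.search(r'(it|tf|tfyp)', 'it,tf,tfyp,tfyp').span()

(0, 2)

`re.search` scans for the first position where the pattern succeeds.
The match spans [0:2] → 'it'.
Captured: group 1 = 'it'.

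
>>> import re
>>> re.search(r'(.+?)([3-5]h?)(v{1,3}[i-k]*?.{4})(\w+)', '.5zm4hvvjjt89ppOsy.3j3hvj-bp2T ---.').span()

Pattern: one or more of any character (lazy) (captured); then a character in [3-5], then optionally a literal 'h' (captured); then 1 to 3 of the literal 'v', then zero or more of a character in [i-k] (lazy), then exactly 4 of any character (captured); then one or more of a word character (captured).
The `?` after the quantifier makes it lazy — it takes as little as possible before letting the rest of the pattern try.
Unlike `match`, `search` isn't anchored — it looks for the pattern anywhere in the string.
The match spans [0:18] → '.5zm4hvvjjt89ppOsy'.
Captured: group 1 = '.5zm', group 2 = '4h', group 3 = 'vvjjt8', group 4 = '9ppOsy'.

(0, 18)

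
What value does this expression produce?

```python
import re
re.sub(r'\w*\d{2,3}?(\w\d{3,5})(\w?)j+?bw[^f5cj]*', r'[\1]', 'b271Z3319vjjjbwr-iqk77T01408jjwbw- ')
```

The pattern matches zero or more of a word character, then 2 to 3 of a digit (lazy); then a word character, then 3 to 5 of a digit (captured); then optionally a word character (captured); then one or more of the literal 'j' (lazy), then the literal 'bw', then zero or more of any character except [f5cj].
Matches: at [0:28] → 'b271Z3319vjjjbwr-iqk77T01408'.
The replacement refers to a captured group, so each match is rewritten using its own captured text.

'[Z3319]jjwbw- '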